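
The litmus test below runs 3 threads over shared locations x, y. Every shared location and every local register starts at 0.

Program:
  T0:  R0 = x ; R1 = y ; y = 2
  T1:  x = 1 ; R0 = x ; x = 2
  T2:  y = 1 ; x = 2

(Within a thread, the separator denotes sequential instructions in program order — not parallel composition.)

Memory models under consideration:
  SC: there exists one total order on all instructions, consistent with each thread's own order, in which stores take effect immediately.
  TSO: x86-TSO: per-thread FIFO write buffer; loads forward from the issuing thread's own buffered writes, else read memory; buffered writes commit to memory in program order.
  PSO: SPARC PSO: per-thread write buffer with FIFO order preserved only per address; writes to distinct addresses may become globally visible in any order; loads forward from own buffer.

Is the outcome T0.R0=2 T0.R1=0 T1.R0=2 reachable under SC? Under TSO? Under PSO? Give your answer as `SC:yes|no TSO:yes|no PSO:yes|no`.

outcome vector order: (T0.R0,T0.R1,T1.R0)
SC (11): 001, 002, 011, 012, 101, 102, 111, 112, 201, 211, 212
TSO (11): 001, 002, 011, 012, 101, 102, 111, 112, 201, 211, 212
PSO (12): 001, 002, 011, 012, 101, 102, 111, 112, 201, 202, 211, 212
target 202 ∈ {PSO}

SC:no TSO:no PSO:yes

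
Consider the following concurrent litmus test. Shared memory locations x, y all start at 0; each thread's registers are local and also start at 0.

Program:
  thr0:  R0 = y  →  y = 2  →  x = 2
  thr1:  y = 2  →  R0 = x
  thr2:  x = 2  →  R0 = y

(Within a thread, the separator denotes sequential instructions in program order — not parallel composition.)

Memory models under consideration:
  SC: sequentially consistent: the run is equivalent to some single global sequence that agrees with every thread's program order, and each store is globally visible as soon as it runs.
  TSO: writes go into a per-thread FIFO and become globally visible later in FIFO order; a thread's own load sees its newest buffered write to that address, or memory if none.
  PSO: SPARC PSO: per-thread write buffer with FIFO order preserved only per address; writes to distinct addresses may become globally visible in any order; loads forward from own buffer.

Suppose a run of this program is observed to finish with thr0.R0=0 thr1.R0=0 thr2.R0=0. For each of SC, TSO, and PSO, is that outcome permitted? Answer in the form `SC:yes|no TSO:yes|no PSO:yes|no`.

SC:no TSO:yes PSO:yes

outcome vector order: (thr0.R0,thr1.R0,thr2.R0)
[SC] allowed = {(0,0,2), (0,2,0), (0,2,2), (2,0,2), (2,2,0), (2,2,2)}
[TSO] allowed = {(0,0,0), (0,0,2), (0,2,0), (0,2,2), (2,0,0), (2,0,2), (2,2,0), (2,2,2)}
[PSO] allowed = {(0,0,0), (0,0,2), (0,2,0), (0,2,2), (2,0,0), (2,0,2), (2,2,0), (2,2,2)}
target (0,0,0) ∈ {TSO,PSO}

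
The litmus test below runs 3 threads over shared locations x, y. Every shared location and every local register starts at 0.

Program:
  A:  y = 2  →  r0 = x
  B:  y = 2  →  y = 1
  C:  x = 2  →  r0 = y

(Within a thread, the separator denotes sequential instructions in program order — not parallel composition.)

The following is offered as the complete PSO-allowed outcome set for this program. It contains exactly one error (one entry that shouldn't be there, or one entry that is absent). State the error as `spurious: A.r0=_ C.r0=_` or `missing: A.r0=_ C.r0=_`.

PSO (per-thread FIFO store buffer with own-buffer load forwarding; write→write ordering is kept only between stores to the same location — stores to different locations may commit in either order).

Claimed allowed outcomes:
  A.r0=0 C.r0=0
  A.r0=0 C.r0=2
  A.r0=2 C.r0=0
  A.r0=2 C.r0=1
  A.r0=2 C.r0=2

missing: A.r0=0 C.r0=1

outcome vector order: (A.r0,C.r0)
under PSO → <0 0> <0 1> <0 2> <2 0> <2 1> <2 2>
PSO∖claimed = {<0 1>}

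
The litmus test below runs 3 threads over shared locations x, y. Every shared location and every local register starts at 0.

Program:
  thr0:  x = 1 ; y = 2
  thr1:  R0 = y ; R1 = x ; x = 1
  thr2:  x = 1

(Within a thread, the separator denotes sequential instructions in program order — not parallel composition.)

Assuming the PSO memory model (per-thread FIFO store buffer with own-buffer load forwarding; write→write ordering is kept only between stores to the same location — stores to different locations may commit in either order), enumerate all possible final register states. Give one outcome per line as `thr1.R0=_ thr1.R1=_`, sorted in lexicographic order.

outcome vector order: (thr1.R0,thr1.R1)
|PSO outcomes| = 4

thr1.R0=0 thr1.R1=0
thr1.R0=0 thr1.R1=1
thr1.R0=2 thr1.R1=0
thr1.R0=2 thr1.R1=1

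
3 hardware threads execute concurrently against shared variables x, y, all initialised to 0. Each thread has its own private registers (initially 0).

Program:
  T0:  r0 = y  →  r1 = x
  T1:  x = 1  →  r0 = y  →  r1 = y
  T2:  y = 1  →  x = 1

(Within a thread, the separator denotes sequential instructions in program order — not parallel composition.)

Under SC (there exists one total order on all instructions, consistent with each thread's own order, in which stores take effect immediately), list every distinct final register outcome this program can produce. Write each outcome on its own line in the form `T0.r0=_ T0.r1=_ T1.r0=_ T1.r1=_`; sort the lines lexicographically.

T0.r0=0 T0.r1=0 T1.r0=0 T1.r1=0
T0.r0=0 T0.r1=0 T1.r0=0 T1.r1=1
T0.r0=0 T0.r1=0 T1.r0=1 T1.r1=1
T0.r0=0 T0.r1=1 T1.r0=0 T1.r1=0
T0.r0=0 T0.r1=1 T1.r0=0 T1.r1=1
T0.r0=0 T0.r1=1 T1.r0=1 T1.r1=1
T0.r0=1 T0.r1=0 T1.r0=1 T1.r1=1
T0.r0=1 T0.r1=1 T1.r0=0 T1.r1=0
T0.r0=1 T0.r1=1 T1.r0=0 T1.r1=1
T0.r0=1 T0.r1=1 T1.r0=1 T1.r1=1

outcome vector order: (T0.r0,T0.r1,T1.r0,T1.r1)
|SC outcomes| = 10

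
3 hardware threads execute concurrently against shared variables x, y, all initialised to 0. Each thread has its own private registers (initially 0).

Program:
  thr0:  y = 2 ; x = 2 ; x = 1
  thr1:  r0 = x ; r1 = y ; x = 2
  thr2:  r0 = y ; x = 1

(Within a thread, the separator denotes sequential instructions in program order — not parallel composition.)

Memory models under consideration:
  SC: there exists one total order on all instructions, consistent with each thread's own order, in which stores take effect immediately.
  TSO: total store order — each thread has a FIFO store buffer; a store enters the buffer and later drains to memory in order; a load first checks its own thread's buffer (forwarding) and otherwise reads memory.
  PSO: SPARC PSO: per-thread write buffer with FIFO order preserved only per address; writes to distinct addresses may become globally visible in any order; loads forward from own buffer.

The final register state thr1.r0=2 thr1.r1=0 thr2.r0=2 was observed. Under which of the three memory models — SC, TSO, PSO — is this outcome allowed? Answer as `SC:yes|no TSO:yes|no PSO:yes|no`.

outcome vector order: (thr1.r0,thr1.r1,thr2.r0)
SC (9): 000 002 020 022 100 120 122 220 222
TSO (9): 000 002 020 022 100 120 122 220 222
PSO (12): 000 002 020 022 100 102 120 122 200 202 220 222
target 202 ∈ {PSO}

SC:no TSO:no PSO:yes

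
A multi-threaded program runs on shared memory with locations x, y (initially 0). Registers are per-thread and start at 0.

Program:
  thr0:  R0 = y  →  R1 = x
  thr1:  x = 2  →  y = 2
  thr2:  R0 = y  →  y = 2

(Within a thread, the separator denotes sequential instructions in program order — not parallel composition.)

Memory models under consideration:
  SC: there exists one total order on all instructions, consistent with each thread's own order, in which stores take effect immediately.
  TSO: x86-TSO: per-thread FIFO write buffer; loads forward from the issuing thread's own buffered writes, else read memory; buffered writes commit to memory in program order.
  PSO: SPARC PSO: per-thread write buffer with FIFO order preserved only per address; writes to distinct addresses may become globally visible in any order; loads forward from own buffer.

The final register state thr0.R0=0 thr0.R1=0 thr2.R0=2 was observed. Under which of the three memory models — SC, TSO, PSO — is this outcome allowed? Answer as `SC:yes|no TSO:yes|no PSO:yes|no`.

SC:yes TSO:yes PSO:yes

outcome vector order: (thr0.R0,thr0.R1,thr2.R0)
SC: 7 outcomes — {000 002 020 022 200 220 222}
TSO: 7 outcomes — {000 002 020 022 200 220 222}
PSO: 8 outcomes — {000 002 020 022 200 202 220 222}
target 002 ∈ {SC,TSO,PSO}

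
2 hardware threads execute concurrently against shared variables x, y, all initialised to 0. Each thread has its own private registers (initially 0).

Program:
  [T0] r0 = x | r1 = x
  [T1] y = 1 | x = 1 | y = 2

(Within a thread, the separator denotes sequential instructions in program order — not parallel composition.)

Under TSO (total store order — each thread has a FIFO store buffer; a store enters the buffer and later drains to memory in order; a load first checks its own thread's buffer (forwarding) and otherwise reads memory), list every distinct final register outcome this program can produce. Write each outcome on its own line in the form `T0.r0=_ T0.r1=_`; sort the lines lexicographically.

outcome vector order: (T0.r0,T0.r1)
|TSO outcomes| = 3

T0.r0=0 T0.r1=0
T0.r0=0 T0.r1=1
T0.r0=1 T0.r1=1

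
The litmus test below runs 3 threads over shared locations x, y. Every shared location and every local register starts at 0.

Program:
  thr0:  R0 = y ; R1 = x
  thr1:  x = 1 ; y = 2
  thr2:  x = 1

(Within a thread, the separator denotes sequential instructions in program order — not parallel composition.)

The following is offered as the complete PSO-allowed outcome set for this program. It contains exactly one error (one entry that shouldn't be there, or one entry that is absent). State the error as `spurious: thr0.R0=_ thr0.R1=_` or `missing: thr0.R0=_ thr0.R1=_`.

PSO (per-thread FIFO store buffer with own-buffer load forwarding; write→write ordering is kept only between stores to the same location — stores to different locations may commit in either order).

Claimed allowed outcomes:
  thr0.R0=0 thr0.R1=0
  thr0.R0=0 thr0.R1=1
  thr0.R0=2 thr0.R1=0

missing: thr0.R0=2 thr0.R1=1

outcome vector order: (thr0.R0,thr0.R1)
PSO: 4 outcomes — {(0,0) (0,1) (2,0) (2,1)}
PSO∖claimed = {(2,1)}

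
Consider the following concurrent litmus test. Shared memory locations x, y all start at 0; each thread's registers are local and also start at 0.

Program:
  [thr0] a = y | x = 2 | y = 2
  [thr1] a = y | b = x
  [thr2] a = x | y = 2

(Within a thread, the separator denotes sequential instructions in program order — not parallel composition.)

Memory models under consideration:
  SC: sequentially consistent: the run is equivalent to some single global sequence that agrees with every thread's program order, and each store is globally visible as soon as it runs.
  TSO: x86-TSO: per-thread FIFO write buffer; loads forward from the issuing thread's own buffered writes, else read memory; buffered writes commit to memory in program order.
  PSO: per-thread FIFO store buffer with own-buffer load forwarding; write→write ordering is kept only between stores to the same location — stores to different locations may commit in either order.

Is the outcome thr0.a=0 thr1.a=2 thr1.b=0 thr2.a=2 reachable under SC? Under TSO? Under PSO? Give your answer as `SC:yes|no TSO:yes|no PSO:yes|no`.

outcome vector order: (thr0.a,thr1.a,thr1.b,thr2.a)
SC (11): 0/0/0/0, 0/0/0/2, 0/0/2/0, 0/0/2/2, 0/2/0/0, 0/2/2/0, 0/2/2/2, 2/0/0/0, 2/0/2/0, 2/2/0/0, 2/2/2/0
TSO (11): 0/0/0/0, 0/0/0/2, 0/0/2/0, 0/0/2/2, 0/2/0/0, 0/2/2/0, 0/2/2/2, 2/0/0/0, 2/0/2/0, 2/2/0/0, 2/2/2/0
PSO (12): 0/0/0/0, 0/0/0/2, 0/0/2/0, 0/0/2/2, 0/2/0/0, 0/2/0/2, 0/2/2/0, 0/2/2/2, 2/0/0/0, 2/0/2/0, 2/2/0/0, 2/2/2/0
target 0/2/0/2 ∈ {PSO}

SC:no TSO:no PSO:yes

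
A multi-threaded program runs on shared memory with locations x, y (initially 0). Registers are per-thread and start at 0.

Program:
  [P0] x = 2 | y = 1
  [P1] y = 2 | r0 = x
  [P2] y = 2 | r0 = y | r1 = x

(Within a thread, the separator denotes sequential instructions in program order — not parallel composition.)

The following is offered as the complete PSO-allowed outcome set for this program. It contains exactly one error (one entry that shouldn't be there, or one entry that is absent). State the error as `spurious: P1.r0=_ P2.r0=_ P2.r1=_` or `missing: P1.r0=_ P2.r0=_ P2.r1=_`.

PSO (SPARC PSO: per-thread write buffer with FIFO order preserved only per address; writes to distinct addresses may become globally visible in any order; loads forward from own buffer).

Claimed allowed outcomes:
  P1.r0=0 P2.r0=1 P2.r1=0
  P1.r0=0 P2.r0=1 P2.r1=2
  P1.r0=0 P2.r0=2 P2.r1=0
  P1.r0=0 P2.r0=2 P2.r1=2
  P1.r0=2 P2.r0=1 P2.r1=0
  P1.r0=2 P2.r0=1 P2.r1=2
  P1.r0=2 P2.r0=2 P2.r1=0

missing: P1.r0=2 P2.r0=2 P2.r1=2

outcome vector order: (P1.r0,P2.r0,P2.r1)
PSO: 8 outcomes — {(0,1,0); (0,1,2); (0,2,0); (0,2,2); (2,1,0); (2,1,2); (2,2,0); (2,2,2)}
PSO∖claimed = {(2,2,2)}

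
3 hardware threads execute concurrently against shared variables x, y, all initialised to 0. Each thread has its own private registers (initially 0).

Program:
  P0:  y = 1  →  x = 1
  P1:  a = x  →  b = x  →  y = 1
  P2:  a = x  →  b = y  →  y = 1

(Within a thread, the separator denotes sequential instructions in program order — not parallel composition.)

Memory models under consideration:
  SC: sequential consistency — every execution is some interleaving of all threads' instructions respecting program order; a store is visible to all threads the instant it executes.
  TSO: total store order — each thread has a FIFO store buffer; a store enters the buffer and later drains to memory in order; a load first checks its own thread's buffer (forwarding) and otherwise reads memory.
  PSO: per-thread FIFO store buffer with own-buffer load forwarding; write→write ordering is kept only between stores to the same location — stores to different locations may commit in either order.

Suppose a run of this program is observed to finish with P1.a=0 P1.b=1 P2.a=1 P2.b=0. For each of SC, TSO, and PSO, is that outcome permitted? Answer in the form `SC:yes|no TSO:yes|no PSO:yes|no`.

SC:no TSO:no PSO:yes

outcome vector order: (P1.a,P1.b,P2.a,P2.b)
under SC → <0 0 0 0> <0 0 0 1> <0 0 1 1> <0 1 0 0> <0 1 0 1> <0 1 1 1> <1 1 0 0> <1 1 0 1> <1 1 1 1>
under TSO → <0 0 0 0> <0 0 0 1> <0 0 1 1> <0 1 0 0> <0 1 0 1> <0 1 1 1> <1 1 0 0> <1 1 0 1> <1 1 1 1>
under PSO → <0 0 0 0> <0 0 0 1> <0 0 1 0> <0 0 1 1> <0 1 0 0> <0 1 0 1> <0 1 1 0> <0 1 1 1> <1 1 0 0> <1 1 0 1> <1 1 1 0> <1 1 1 1>
target <0 1 1 0> ∈ {PSO}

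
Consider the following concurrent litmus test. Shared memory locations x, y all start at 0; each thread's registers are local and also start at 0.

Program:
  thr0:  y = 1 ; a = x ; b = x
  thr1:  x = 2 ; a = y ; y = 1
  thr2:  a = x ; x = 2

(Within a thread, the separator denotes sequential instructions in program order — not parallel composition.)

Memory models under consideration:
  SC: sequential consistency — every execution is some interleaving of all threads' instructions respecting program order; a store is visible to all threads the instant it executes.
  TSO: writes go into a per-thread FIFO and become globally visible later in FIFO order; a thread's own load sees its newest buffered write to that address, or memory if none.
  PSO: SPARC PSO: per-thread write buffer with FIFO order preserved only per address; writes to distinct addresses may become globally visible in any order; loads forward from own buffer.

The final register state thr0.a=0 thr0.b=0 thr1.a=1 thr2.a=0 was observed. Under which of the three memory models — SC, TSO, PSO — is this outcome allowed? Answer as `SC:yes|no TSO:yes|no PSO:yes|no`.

outcome vector order: (thr0.a,thr0.b,thr1.a,thr2.a)
SC: 8 outcomes — {(0,0,1,0); (0,0,1,2); (0,2,1,0); (0,2,1,2); (2,2,0,0); (2,2,0,2); (2,2,1,0); (2,2,1,2)}
TSO: 12 outcomes — {(0,0,0,0); (0,0,0,2); (0,0,1,0); (0,0,1,2); (0,2,0,0); (0,2,0,2); (0,2,1,0); (0,2,1,2); (2,2,0,0); (2,2,0,2); (2,2,1,0); (2,2,1,2)}
PSO: 12 outcomes — {(0,0,0,0); (0,0,0,2); (0,0,1,0); (0,0,1,2); (0,2,0,0); (0,2,0,2); (0,2,1,0); (0,2,1,2); (2,2,0,0); (2,2,0,2); (2,2,1,0); (2,2,1,2)}
target (0,0,1,0) ∈ {SC,TSO,PSO}

SC:yes TSO:yes PSO:yes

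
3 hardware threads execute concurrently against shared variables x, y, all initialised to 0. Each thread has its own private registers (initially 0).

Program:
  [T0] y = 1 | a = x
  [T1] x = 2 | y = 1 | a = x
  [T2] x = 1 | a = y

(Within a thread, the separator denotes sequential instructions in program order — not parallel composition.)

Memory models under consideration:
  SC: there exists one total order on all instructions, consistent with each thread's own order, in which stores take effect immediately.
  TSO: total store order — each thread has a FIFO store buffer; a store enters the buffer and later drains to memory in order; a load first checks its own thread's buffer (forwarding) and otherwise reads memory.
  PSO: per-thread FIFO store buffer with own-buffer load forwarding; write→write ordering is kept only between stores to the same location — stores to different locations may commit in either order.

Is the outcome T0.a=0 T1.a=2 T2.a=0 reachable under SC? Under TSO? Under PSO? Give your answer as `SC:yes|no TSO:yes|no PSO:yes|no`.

outcome vector order: (T0.a,T1.a,T2.a)
under SC → <0 1 1> <0 2 1> <1 1 0> <1 1 1> <1 2 0> <1 2 1> <2 1 1> <2 2 0> <2 2 1>
under TSO → <0 1 0> <0 1 1> <0 2 0> <0 2 1> <1 1 0> <1 1 1> <1 2 0> <1 2 1> <2 1 0> <2 1 1> <2 2 0> <2 2 1>
under PSO → <0 1 0> <0 1 1> <0 2 0> <0 2 1> <1 1 0> <1 1 1> <1 2 0> <1 2 1> <2 1 0> <2 1 1> <2 2 0> <2 2 1>
target <0 2 0> ∈ {TSO,PSO}

SC:no TSO:yes PSO:yes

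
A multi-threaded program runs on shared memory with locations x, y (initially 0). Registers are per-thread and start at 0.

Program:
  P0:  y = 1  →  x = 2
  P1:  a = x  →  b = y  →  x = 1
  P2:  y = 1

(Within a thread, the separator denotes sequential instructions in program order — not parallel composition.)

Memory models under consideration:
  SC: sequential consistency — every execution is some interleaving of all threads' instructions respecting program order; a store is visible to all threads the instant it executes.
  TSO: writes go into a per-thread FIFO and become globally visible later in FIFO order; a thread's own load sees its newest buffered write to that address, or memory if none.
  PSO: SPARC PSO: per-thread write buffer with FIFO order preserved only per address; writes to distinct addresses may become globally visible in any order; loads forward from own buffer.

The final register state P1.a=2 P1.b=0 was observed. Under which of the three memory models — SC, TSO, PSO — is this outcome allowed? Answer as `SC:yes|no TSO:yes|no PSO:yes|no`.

outcome vector order: (P1.a,P1.b)
SC: 3 outcomes — {(0,0), (0,1), (2,1)}
TSO: 3 outcomes — {(0,0), (0,1), (2,1)}
PSO: 4 outcomes — {(0,0), (0,1), (2,0), (2,1)}
target (2,0) ∈ {PSO}

SC:no TSO:no PSO:yes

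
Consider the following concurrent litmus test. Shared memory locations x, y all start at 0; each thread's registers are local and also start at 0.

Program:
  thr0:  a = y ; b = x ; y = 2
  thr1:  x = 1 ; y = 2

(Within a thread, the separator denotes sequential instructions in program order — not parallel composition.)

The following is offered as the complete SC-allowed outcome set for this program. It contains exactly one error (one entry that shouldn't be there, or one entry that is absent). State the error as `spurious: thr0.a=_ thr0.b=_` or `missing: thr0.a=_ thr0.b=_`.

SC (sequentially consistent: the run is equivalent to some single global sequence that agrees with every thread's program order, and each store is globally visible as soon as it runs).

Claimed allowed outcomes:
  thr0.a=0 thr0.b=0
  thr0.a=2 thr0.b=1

missing: thr0.a=0 thr0.b=1

outcome vector order: (thr0.a,thr0.b)
under SC → 0/0 0/1 2/1
SC∖claimed = {0/1}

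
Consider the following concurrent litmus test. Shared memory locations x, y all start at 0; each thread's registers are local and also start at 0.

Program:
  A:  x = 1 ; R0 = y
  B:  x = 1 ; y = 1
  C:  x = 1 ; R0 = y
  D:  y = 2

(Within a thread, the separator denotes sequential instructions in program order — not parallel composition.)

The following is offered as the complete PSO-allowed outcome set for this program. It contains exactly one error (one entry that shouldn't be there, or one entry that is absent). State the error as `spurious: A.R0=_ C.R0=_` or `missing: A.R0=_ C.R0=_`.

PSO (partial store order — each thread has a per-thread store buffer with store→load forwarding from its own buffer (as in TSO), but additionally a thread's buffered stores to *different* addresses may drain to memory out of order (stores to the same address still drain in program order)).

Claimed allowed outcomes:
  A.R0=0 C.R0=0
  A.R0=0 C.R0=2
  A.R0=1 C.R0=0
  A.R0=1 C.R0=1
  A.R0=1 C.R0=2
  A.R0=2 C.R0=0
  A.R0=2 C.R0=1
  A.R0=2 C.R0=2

missing: A.R0=0 C.R0=1

outcome vector order: (A.R0,C.R0)
under PSO → 00 01 02 10 11 12 20 21 22
PSO∖claimed = {01}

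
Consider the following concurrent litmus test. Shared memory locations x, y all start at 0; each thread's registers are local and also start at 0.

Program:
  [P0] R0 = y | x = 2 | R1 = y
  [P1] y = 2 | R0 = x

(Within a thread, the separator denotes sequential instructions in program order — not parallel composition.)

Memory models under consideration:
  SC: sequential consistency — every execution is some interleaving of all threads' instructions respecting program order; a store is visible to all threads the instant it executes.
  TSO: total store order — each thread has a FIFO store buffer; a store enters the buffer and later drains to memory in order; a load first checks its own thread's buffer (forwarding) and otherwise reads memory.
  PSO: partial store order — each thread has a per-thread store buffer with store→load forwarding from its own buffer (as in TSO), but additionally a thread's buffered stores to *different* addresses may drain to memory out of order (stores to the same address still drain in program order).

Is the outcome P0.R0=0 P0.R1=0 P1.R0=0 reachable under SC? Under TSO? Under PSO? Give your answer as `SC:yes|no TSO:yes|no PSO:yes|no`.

outcome vector order: (P0.R0,P0.R1,P1.R0)
SC: 5 outcomes — {(0,0,2), (0,2,0), (0,2,2), (2,2,0), (2,2,2)}
TSO: 6 outcomes — {(0,0,0), (0,0,2), (0,2,0), (0,2,2), (2,2,0), (2,2,2)}
PSO: 6 outcomes — {(0,0,0), (0,0,2), (0,2,0), (0,2,2), (2,2,0), (2,2,2)}
target (0,0,0) ∈ {TSO,PSO}

SC:no TSO:yes PSO:yes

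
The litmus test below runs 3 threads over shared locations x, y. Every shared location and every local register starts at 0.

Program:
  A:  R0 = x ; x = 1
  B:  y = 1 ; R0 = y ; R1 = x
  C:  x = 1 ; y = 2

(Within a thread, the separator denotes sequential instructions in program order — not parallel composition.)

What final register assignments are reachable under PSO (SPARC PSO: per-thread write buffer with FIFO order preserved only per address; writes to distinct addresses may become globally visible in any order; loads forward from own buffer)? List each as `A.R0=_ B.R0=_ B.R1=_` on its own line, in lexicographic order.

outcome vector order: (A.R0,B.R0,B.R1)
|PSO outcomes| = 8

A.R0=0 B.R0=1 B.R1=0
A.R0=0 B.R0=1 B.R1=1
A.R0=0 B.R0=2 B.R1=0
A.R0=0 B.R0=2 B.R1=1
A.R0=1 B.R0=1 B.R1=0
A.R0=1 B.R0=1 B.R1=1
A.R0=1 B.R0=2 B.R1=0
A.R0=1 B.R0=2 B.R1=1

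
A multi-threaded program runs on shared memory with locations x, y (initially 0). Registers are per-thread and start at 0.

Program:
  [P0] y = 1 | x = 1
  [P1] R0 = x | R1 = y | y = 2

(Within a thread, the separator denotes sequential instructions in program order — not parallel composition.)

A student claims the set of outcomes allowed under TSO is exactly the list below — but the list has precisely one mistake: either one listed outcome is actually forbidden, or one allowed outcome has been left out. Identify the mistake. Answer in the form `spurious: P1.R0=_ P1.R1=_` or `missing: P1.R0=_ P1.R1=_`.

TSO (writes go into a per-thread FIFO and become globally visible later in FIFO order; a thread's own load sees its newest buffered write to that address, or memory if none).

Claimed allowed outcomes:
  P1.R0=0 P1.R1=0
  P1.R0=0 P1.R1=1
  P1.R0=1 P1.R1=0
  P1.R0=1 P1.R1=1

spurious: P1.R0=1 P1.R1=0

outcome vector order: (P1.R0,P1.R1)
[TSO] allowed = {00 01 11}
claimed∖TSO = {10}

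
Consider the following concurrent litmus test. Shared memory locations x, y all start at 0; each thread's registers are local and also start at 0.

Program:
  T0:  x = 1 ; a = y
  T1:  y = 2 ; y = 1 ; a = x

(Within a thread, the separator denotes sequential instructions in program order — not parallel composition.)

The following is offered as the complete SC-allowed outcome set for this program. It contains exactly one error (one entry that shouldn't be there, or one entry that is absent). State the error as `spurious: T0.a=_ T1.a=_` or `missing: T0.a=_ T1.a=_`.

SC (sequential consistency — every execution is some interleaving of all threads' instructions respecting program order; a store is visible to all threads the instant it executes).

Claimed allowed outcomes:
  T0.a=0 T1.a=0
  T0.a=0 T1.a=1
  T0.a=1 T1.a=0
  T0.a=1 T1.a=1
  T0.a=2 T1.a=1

outcome vector order: (T0.a,T1.a)
SC (4): 01; 10; 11; 21
claimed∖SC = {00}

spurious: T0.a=0 T1.a=0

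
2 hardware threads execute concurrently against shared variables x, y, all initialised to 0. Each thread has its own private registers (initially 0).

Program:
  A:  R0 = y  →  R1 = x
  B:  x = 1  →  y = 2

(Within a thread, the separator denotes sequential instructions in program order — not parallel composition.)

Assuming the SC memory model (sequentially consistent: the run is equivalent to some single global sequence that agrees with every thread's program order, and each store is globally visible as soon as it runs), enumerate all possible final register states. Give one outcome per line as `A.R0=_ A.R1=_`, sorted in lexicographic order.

outcome vector order: (A.R0,A.R1)
|SC outcomes| = 3

A.R0=0 A.R1=0
A.R0=0 A.R1=1
A.R0=2 A.R1=1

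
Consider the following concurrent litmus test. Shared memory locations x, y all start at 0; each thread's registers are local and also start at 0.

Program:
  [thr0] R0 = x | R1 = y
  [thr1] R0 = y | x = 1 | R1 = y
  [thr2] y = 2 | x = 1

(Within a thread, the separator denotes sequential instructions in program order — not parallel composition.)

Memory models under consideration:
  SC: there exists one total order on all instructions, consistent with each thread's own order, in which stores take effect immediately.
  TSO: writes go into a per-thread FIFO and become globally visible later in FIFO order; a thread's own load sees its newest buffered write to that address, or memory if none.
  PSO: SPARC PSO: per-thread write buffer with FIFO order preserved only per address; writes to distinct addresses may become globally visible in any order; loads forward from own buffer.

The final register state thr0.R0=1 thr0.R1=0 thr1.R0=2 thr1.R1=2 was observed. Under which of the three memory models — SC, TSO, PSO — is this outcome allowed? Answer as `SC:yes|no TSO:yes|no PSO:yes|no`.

SC:no TSO:no PSO:yes

outcome vector order: (thr0.R0,thr0.R1,thr1.R0,thr1.R1)
SC: 11 outcomes — {0/0/0/0 0/0/0/2 0/0/2/2 0/2/0/0 0/2/0/2 0/2/2/2 1/0/0/0 1/0/0/2 1/2/0/0 1/2/0/2 1/2/2/2}
TSO: 11 outcomes — {0/0/0/0 0/0/0/2 0/0/2/2 0/2/0/0 0/2/0/2 0/2/2/2 1/0/0/0 1/0/0/2 1/2/0/0 1/2/0/2 1/2/2/2}
PSO: 12 outcomes — {0/0/0/0 0/0/0/2 0/0/2/2 0/2/0/0 0/2/0/2 0/2/2/2 1/0/0/0 1/0/0/2 1/0/2/2 1/2/0/0 1/2/0/2 1/2/2/2}
target 1/0/2/2 ∈ {PSO}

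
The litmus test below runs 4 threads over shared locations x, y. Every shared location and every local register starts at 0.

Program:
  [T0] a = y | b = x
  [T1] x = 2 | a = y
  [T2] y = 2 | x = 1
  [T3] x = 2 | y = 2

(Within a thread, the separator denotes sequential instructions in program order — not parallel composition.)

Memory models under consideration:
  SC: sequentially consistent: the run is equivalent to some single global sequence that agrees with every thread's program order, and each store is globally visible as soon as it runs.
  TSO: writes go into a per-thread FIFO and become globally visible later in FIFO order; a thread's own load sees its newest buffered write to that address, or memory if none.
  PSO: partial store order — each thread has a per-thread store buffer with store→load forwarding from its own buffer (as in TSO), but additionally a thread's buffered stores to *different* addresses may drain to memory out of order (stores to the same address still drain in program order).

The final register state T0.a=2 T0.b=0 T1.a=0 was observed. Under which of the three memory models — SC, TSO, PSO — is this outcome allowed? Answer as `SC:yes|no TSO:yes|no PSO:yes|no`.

SC:no TSO:yes PSO:yes

outcome vector order: (T0.a,T0.b,T1.a)
under SC → <0 0 0> <0 0 2> <0 1 0> <0 1 2> <0 2 0> <0 2 2> <2 0 2> <2 1 0> <2 1 2> <2 2 0> <2 2 2>
under TSO → <0 0 0> <0 0 2> <0 1 0> <0 1 2> <0 2 0> <0 2 2> <2 0 0> <2 0 2> <2 1 0> <2 1 2> <2 2 0> <2 2 2>
under PSO → <0 0 0> <0 0 2> <0 1 0> <0 1 2> <0 2 0> <0 2 2> <2 0 0> <2 0 2> <2 1 0> <2 1 2> <2 2 0> <2 2 2>
target <2 0 0> ∈ {TSO,PSO}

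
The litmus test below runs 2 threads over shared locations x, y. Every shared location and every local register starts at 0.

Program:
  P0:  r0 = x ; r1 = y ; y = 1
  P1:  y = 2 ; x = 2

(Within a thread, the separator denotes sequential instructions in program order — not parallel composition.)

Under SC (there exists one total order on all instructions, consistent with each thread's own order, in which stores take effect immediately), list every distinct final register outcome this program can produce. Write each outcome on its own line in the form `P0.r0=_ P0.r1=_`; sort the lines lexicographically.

outcome vector order: (P0.r0,P0.r1)
|SC outcomes| = 3

P0.r0=0 P0.r1=0
P0.r0=0 P0.r1=2
P0.r0=2 P0.r1=2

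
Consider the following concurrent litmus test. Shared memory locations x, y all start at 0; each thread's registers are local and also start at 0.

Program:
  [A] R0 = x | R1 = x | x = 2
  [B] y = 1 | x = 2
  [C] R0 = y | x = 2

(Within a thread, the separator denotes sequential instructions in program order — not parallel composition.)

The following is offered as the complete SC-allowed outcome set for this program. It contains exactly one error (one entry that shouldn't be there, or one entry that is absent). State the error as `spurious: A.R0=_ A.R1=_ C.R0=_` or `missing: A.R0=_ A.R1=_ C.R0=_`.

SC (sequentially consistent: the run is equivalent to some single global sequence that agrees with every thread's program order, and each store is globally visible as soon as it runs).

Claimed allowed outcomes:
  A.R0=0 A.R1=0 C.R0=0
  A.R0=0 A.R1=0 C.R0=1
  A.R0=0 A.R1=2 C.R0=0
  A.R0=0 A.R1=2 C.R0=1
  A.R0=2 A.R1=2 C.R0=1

missing: A.R0=2 A.R1=2 C.R0=0

outcome vector order: (A.R0,A.R1,C.R0)
SC (6): 0/0/0 0/0/1 0/2/0 0/2/1 2/2/0 2/2/1
SC∖claimed = {2/2/0}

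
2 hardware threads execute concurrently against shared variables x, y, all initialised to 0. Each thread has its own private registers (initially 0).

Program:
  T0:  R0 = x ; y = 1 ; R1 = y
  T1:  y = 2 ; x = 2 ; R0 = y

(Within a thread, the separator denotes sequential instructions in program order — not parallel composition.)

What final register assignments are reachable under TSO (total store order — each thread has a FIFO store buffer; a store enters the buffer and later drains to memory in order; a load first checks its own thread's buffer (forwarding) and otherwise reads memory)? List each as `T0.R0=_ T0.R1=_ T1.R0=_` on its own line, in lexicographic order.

outcome vector order: (T0.R0,T0.R1,T1.R0)
|TSO outcomes| = 5

T0.R0=0 T0.R1=1 T1.R0=1
T0.R0=0 T0.R1=1 T1.R0=2
T0.R0=0 T0.R1=2 T1.R0=2
T0.R0=2 T0.R1=1 T1.R0=1
T0.R0=2 T0.R1=1 T1.R0=2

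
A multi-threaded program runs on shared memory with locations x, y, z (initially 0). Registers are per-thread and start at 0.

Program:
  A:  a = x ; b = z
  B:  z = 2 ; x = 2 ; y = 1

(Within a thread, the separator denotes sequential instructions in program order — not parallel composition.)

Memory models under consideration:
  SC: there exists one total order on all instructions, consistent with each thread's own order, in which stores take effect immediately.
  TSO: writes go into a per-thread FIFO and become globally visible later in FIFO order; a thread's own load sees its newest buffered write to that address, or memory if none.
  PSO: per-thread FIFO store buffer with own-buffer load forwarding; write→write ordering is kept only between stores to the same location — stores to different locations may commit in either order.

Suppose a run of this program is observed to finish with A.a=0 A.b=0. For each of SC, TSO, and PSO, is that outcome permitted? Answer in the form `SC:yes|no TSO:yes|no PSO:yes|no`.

SC:yes TSO:yes PSO:yes

outcome vector order: (A.a,A.b)
SC: 3 outcomes — {0/0; 0/2; 2/2}
TSO: 3 outcomes — {0/0; 0/2; 2/2}
PSO: 4 outcomes — {0/0; 0/2; 2/0; 2/2}
target 0/0 ∈ {SC,TSO,PSO}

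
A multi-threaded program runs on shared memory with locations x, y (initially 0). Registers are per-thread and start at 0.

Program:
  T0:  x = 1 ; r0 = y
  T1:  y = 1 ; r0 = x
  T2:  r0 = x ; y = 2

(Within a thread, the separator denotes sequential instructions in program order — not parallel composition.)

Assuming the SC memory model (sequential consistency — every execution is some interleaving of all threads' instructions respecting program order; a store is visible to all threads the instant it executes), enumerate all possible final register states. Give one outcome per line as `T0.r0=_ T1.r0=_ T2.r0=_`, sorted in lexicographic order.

T0.r0=0 T1.r0=1 T2.r0=0
T0.r0=0 T1.r0=1 T2.r0=1
T0.r0=1 T1.r0=0 T2.r0=0
T0.r0=1 T1.r0=0 T2.r0=1
T0.r0=1 T1.r0=1 T2.r0=0
T0.r0=1 T1.r0=1 T2.r0=1
T0.r0=2 T1.r0=0 T2.r0=0
T0.r0=2 T1.r0=0 T2.r0=1
T0.r0=2 T1.r0=1 T2.r0=0
T0.r0=2 T1.r0=1 T2.r0=1

outcome vector order: (T0.r0,T1.r0,T2.r0)
|SC outcomes| = 10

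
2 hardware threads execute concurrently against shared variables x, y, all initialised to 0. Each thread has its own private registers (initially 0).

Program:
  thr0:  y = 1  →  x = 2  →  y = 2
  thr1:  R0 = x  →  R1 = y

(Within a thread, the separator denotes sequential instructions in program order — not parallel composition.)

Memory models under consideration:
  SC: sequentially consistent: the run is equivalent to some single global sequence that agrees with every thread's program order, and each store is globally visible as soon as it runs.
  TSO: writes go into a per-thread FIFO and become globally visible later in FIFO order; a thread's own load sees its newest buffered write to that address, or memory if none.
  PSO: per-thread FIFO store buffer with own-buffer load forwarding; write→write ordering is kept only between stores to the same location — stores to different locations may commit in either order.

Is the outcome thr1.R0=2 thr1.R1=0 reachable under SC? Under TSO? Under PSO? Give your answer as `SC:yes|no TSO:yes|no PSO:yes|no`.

SC:no TSO:no PSO:yes

outcome vector order: (thr1.R0,thr1.R1)
SC (5): 0/0, 0/1, 0/2, 2/1, 2/2
TSO (5): 0/0, 0/1, 0/2, 2/1, 2/2
PSO (6): 0/0, 0/1, 0/2, 2/0, 2/1, 2/2
target 2/0 ∈ {PSO}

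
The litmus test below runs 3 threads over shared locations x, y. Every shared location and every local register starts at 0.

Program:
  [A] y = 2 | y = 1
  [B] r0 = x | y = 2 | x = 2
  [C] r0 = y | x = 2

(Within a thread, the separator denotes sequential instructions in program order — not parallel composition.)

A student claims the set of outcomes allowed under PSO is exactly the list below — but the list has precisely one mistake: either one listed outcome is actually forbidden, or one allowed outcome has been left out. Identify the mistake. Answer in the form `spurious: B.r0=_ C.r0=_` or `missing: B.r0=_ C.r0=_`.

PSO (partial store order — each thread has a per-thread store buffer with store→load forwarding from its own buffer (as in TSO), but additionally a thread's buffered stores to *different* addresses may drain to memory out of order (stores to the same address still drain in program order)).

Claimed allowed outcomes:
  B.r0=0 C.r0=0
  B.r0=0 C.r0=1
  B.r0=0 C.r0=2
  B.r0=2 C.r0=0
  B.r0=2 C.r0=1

missing: B.r0=2 C.r0=2

outcome vector order: (B.r0,C.r0)
[PSO] allowed = {(0,0), (0,1), (0,2), (2,0), (2,1), (2,2)}
PSO∖claimed = {(2,2)}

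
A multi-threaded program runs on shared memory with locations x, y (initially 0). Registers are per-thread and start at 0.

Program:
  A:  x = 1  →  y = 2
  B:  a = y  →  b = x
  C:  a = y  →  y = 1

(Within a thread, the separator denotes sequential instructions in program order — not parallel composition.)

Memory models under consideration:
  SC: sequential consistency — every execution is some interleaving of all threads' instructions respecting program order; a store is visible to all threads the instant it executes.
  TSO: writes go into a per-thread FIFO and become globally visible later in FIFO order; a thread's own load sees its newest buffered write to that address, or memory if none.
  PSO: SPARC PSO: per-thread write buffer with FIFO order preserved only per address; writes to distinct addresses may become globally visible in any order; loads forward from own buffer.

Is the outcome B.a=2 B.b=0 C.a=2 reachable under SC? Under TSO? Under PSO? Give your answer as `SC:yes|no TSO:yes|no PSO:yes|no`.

SC:no TSO:no PSO:yes

outcome vector order: (B.a,B.b,C.a)
SC (9): 0/0/0; 0/0/2; 0/1/0; 0/1/2; 1/0/0; 1/1/0; 1/1/2; 2/1/0; 2/1/2
TSO (9): 0/0/0; 0/0/2; 0/1/0; 0/1/2; 1/0/0; 1/1/0; 1/1/2; 2/1/0; 2/1/2
PSO (12): 0/0/0; 0/0/2; 0/1/0; 0/1/2; 1/0/0; 1/0/2; 1/1/0; 1/1/2; 2/0/0; 2/0/2; 2/1/0; 2/1/2
target 2/0/2 ∈ {PSO}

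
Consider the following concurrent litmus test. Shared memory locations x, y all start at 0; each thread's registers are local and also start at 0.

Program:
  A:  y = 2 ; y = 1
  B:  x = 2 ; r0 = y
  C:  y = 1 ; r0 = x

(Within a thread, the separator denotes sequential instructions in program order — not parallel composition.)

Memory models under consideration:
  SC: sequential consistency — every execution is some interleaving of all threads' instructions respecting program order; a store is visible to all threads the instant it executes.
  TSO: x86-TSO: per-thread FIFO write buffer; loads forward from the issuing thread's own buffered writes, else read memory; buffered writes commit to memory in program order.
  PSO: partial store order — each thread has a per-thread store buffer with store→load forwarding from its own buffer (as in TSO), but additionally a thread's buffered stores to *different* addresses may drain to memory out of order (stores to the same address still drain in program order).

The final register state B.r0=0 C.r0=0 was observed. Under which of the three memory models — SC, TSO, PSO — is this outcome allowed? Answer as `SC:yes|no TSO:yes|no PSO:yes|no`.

SC:no TSO:yes PSO:yes

outcome vector order: (B.r0,C.r0)
[SC] allowed = {(0,2) (1,0) (1,2) (2,0) (2,2)}
[TSO] allowed = {(0,0) (0,2) (1,0) (1,2) (2,0) (2,2)}
[PSO] allowed = {(0,0) (0,2) (1,0) (1,2) (2,0) (2,2)}
target (0,0) ∈ {TSO,PSO}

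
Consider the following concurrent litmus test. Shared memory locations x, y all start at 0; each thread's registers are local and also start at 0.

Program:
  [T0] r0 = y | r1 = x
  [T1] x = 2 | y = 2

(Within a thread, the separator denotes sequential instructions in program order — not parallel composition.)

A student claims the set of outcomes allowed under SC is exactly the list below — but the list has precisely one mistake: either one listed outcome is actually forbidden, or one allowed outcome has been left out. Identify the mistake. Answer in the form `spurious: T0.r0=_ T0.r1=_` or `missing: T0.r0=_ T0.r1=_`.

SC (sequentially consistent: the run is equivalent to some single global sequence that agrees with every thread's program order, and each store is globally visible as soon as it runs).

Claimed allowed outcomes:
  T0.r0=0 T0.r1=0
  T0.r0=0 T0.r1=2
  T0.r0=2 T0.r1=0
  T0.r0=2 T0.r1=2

outcome vector order: (T0.r0,T0.r1)
under SC → 0/0 0/2 2/2
claimed∖SC = {2/0}

spurious: T0.r0=2 T0.r1=0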